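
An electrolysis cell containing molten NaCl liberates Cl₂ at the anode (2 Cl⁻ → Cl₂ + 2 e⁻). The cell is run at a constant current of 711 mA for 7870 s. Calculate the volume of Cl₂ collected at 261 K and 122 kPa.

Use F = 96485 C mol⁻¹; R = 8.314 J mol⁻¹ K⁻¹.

0.516 L

Q = I·t = 0.7110 A × 7870.0 s = 5596 C.
n(e⁻) = Q/F = 5596 / 96485 = 0.05799 mol.
2 electrons are transferred per Cl₂ molecule, so n(Cl₂) = 0.05799 / 2 = 0.02900 mol.
V = nRT/P = (0.02900 × 8.314 × 261) / (122 × 10³ Pa) = 5.16 × 10⁻⁴ m³ = 0.516 L.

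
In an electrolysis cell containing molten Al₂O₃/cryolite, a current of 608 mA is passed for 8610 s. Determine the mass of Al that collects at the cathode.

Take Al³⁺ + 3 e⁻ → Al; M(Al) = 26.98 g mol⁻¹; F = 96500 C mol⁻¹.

0.488 g

Q = I·t = 0.6080 A × 8610.0 s = 5235 C.
n(e⁻) = Q/F = 5235 / 96500 = 0.05425 mol.
Al³⁺ + 3 e⁻ → Al, so n(Al) = n(e⁻)/3 = 0.01808 mol.
m = n·M = 0.01808 × 26.98 = 0.488 g.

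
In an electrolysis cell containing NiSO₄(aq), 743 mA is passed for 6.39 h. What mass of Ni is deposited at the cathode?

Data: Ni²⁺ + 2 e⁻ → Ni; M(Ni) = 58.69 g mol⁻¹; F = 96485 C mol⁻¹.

5.20 g

Q = I·t = 0.7430 A × 23004 s = 17090 C.
n(e⁻) = Q/F = 17090 / 96485 = 0.1771 mol.
Ni²⁺ + 2 e⁻ → Ni, so n(Ni) = n(e⁻)/2 = 0.08857 mol.
m = n·M = 0.08857 × 58.69 = 5.20 g.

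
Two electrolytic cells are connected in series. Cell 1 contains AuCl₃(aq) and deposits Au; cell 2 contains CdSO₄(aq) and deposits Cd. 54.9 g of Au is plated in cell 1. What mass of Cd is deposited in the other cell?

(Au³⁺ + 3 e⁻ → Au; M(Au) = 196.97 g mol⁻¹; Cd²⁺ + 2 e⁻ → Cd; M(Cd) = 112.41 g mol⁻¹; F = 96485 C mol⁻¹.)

47.0 g

n(Au) = 54.9 / 196.97 = 0.2787 mol.
Since Au³⁺ + 3 e⁻ → Au, n(e⁻) passed = 3 × 0.2787 = 0.8362 mol.
Cells in series carry the same charge, so the same 0.8362 mol of electrons passes through cell 2.
Cd²⁺ + 2 e⁻ → Cd, so n(Cd) = 0.8362 / 2 = 0.4181 mol.
m(Cd) = 0.4181 × 112.41 = 47.0 g.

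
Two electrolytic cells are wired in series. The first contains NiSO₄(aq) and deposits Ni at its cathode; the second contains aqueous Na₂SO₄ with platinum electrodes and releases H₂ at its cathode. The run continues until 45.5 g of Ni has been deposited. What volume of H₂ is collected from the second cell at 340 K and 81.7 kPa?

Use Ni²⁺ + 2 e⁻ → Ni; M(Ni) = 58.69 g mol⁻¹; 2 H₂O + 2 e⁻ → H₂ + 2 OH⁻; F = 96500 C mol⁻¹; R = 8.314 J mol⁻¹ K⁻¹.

26.8 L

n(Ni) = 45.5 / 58.69 = 0.7753 mol, so n(e⁻) = 2 × 0.7753 = 1.551 mol.
The cells are in series, so the same 1.551 mol of electrons passes through the second cell.
2 H₂O + 2 e⁻ → H₂ + 2 OH⁻ — 2 mol e⁻ per mol H₂, so n(H₂) = 1.551/2 = 0.7753 mol.
V = nRT/P = (0.7753 × 8.314 × 340) / (81.7 × 10³) = 0.0268 m³ = 26.8 L.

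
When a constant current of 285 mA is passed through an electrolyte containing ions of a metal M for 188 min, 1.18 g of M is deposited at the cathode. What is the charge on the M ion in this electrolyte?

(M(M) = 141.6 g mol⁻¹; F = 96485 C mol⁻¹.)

Q = I·t = 0.2850 A × 11280 s = 3215 C, so n(e⁻) = 3215/96485 = 0.03332 mol.
n(M) deposited = 1.18 / 141.6 = 0.008333 mol.
Electrons per atom = n(e⁻)/n(M) = 0.03332 / 0.008333 = 4.00 ≈ 4, so the ion is M⁴⁺.

+4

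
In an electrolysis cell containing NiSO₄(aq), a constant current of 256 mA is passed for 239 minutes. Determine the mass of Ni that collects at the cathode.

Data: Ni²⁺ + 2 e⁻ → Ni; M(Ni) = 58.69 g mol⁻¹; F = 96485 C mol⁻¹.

Q = I·t = 0.2560 A × 14340 s = 3671 C.
n(e⁻) = Q/F = 3671 / 96485 = 0.03805 mol.
Ni²⁺ + 2 e⁻ → Ni, so n(Ni) = n(e⁻)/2 = 0.01902 mol.
m = n·M = 0.01902 × 58.69 = 1.12 g.

1.12 g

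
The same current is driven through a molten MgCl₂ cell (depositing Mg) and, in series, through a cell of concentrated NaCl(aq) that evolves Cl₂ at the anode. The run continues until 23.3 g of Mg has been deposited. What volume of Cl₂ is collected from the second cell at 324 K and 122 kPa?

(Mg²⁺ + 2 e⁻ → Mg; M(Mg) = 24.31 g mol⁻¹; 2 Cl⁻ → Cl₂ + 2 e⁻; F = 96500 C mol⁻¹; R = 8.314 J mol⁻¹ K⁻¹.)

21.2 L

n(Mg) = 23.3 / 24.31 = 0.9585 mol, so n(e⁻) = 2 × 0.9585 = 1.917 mol.
The cells are in series, so the same 1.917 mol of electrons passes through the second cell.
2 Cl⁻ → Cl₂ + 2 e⁻ — 2 mol e⁻ per mol Cl₂, so n(Cl₂) = 1.917/2 = 0.9585 mol.
V = nRT/P = (0.9585 × 8.314 × 324) / (122 × 10³) = 0.0212 m³ = 21.2 L.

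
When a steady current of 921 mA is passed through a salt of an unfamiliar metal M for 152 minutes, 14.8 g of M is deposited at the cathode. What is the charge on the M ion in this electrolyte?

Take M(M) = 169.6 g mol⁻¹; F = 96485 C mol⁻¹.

+1

Q = I·t = 0.9210 A × 9120.0 s = 8400 C, so n(e⁻) = 8400/96485 = 0.08706 mol.
n(M) deposited = 14.8 / 169.6 = 0.08726 mol.
Electrons per atom = n(e⁻)/n(M) = 0.08706 / 0.08726 = 0.998 ≈ 1, so the ion is M⁺.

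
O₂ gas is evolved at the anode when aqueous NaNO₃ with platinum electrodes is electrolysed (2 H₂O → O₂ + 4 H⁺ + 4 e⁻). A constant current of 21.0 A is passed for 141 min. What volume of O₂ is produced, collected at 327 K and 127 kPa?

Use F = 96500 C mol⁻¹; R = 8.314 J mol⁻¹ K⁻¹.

Q = I·t = 21.00 A × 8460.0 s = 177700 C.
n(e⁻) = Q/F = 177700 / 96500 = 1.841 mol.
4 electrons are transferred per O₂ molecule, so n(O₂) = 1.841 / 4 = 0.4603 mol.
V = nRT/P = (0.4603 × 8.314 × 327) / (127 × 10³ Pa) = 0.00985 m³ = 9.85 L.

9.85 L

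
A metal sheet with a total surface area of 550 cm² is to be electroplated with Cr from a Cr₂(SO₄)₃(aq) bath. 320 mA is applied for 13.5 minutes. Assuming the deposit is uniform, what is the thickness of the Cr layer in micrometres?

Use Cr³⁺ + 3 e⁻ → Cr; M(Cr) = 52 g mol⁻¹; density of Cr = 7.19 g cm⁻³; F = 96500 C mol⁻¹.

Q = I·t = 0.3200 × 810.00 = 259.2 C; n(e⁻) = 0.002686 mol.
n(Cr) = n(e⁻)/3 = 0.0008953 mol, so m = 0.0008953 × 52 = 0.04656 g.
Volume = m/ρ = 0.04656 / 7.19 = 0.006475 cm³.
Thickness = V/A = 0.006475 / 550 = 1.18 × 10⁻⁵ cm = 0.118 μm.

0.118 μm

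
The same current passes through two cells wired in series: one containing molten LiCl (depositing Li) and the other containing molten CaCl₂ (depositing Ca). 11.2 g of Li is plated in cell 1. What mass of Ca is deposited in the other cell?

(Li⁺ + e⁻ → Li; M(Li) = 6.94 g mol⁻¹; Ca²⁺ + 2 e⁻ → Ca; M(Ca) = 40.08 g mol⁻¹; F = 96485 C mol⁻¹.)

32.3 g

n(Li) = 11.2 / 6.94 = 1.614 mol.
Since Li⁺ + e⁻ → Li, n(e⁻) passed = 1 × 1.614 = 1.614 mol.
Cells in series carry the same charge, so the same 1.614 mol of electrons passes through cell 2.
Ca²⁺ + 2 e⁻ → Ca, so n(Ca) = 1.614 / 2 = 0.8069 mol.
m(Ca) = 0.8069 × 40.08 = 32.3 g.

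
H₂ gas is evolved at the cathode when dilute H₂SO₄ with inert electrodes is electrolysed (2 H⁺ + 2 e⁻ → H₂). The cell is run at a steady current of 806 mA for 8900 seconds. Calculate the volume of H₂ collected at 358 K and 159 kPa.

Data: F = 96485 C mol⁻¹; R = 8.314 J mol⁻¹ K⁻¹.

0.696 L

Q = I·t = 0.8060 A × 8900.0 s = 7173 C.
n(e⁻) = Q/F = 7173 / 96485 = 0.07435 mol.
2 electrons are transferred per H₂ molecule, so n(H₂) = 0.07435 / 2 = 0.03717 mol.
V = nRT/P = (0.03717 × 8.314 × 358) / (159 × 10³ Pa) = 6.96 × 10⁻⁴ m³ = 0.696 L.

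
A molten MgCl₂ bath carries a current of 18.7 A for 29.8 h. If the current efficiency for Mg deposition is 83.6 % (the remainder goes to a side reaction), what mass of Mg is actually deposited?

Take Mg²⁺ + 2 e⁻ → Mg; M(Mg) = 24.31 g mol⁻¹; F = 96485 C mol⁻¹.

Q = I·t = 18.70 × 107280 = 2006000 C.
n(e⁻) = 2006000/96485 = 20.79 mol; theoretically n(Mg) = 20.79/2 = 10.40 mol, m_theo = 252.7 g.
At 83.6 % efficiency, m_actual = 0.836 × 252.7 = 211 g.

211 g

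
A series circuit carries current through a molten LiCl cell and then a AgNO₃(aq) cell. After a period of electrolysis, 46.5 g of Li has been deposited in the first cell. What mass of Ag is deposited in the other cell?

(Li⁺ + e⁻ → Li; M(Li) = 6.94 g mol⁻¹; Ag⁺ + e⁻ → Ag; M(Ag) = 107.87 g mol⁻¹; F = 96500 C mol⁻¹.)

723 g

n(Li) = 46.5 / 6.94 = 6.700 mol.
Since Li⁺ + e⁻ → Li, n(e⁻) passed = 1 × 6.700 = 6.700 mol.
Cells in series carry the same charge, so the same 6.700 mol of electrons passes through cell 2.
Ag⁺ + e⁻ → Ag, so n(Ag) = 6.700 / 1 = 6.700 mol.
m(Ag) = 6.700 × 107.87 = 723 g.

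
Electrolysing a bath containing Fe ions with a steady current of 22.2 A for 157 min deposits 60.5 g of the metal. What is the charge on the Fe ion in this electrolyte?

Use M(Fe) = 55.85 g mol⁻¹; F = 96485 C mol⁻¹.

+2

Q = I·t = 22.20 A × 9420.0 s = 209100 C, so n(e⁻) = 209100/96485 = 2.167 mol.
n(Fe) deposited = 60.5 / 55.85 = 1.083 mol.
Electrons per atom = n(e⁻)/n(Fe) = 2.167 / 1.083 = 2.00 ≈ 2, so the ion is Fe²⁺.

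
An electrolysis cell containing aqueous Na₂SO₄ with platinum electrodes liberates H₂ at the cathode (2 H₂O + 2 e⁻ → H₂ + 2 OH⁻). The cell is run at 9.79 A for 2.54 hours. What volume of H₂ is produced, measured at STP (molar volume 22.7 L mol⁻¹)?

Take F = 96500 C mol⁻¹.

Q = I·t = 9.790 A × 9144.0 s = 89520 C.
n(e⁻) = Q/F = 89520 / 96500 = 0.9277 mol.
2 electrons are transferred per H₂ molecule, so n(H₂) = 0.9277 / 2 = 0.4638 mol.
V = n × V_m = 0.4638 × 22.7 = 10.5 L.

10.5 L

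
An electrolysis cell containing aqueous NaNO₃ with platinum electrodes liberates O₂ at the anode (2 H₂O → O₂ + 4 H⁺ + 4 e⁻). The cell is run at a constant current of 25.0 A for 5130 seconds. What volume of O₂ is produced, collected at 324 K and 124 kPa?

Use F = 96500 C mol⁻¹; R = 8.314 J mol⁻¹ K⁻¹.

7.22 L

Q = I·t = 25.00 A × 5130.0 s = 128200 C.
n(e⁻) = Q/F = 128200 / 96500 = 1.329 mol.
4 electrons are transferred per O₂ molecule, so n(O₂) = 1.329 / 4 = 0.3323 mol.
V = nRT/P = (0.3323 × 8.314 × 324) / (124 × 10³ Pa) = 0.00722 m³ = 7.22 L.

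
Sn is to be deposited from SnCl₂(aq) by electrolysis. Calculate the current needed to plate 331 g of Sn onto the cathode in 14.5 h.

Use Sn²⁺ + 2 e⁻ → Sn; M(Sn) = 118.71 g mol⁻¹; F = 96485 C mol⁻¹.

10.3 A

n(Sn) = 331 / 118.71 = 2.788 mol.
n(e⁻) = 2 × 2.788 = 5.577 mol.
Q = n(e⁻)·F = 5.577 × 96485 = 538100 C.
I = Q/t = 538100 / 52200 s = 10.3 A.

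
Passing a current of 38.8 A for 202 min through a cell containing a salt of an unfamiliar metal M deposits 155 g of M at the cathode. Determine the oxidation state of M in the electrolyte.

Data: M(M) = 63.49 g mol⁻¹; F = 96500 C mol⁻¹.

+2

Q = I·t = 38.80 A × 12120 s = 470300 C, so n(e⁻) = 470300/96500 = 4.873 mol.
n(M) deposited = 155 / 63.49 = 2.441 mol.
Electrons per atom = n(e⁻)/n(M) = 4.873 / 2.441 = 2.00 ≈ 2, so the ion is M²⁺.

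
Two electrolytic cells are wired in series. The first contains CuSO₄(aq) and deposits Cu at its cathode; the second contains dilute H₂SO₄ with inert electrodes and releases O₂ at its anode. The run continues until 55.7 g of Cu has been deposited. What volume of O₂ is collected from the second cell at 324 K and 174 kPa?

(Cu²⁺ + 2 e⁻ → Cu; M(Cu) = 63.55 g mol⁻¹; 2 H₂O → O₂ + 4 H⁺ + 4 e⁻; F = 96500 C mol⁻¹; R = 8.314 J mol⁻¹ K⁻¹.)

n(Cu) = 55.7 / 63.55 = 0.8765 mol, so n(e⁻) = 2 × 0.8765 = 1.753 mol.
The cells are in series, so the same 1.753 mol of electrons passes through the second cell.
2 H₂O → O₂ + 4 H⁺ + 4 e⁻ — 4 mol e⁻ per mol O₂, so n(O₂) = 1.753/4 = 0.4382 mol.
V = nRT/P = (0.4382 × 8.314 × 324) / (174 × 10³) = 0.00678 m³ = 6.78 L.

6.78 L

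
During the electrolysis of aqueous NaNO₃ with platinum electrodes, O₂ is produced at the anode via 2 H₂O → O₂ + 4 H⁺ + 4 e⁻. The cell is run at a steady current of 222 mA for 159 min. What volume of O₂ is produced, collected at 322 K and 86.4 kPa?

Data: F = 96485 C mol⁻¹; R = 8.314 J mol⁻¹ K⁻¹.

0.170 L

Q = I·t = 0.2220 A × 9540.0 s = 2118 C.
n(e⁻) = Q/F = 2118 / 96485 = 0.02195 mol.
4 electrons are transferred per O₂ molecule, so n(O₂) = 0.02195 / 4 = 0.005488 mol.
V = nRT/P = (0.005488 × 8.314 × 322) / (86.4 × 10³ Pa) = 1.70 × 10⁻⁴ m³ = 0.170 L.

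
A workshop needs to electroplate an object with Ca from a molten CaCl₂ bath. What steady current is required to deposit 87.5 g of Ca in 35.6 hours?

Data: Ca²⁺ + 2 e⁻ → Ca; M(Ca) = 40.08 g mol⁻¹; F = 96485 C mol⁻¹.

n(Ca) = 87.5 / 40.08 = 2.183 mol.
n(e⁻) = 2 × 2.183 = 4.366 mol.
Q = n(e⁻)·F = 4.366 × 96485 = 421300 C.
I = Q/t = 421300 / 128160 s = 3.29 A.

3.29 A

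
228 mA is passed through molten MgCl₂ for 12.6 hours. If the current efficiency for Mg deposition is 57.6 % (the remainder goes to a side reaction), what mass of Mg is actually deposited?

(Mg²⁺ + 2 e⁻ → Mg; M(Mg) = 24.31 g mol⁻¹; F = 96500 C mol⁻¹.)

Q = I·t = 0.2280 × 45360 = 10340 C.
n(e⁻) = 10340/96500 = 0.1072 mol; theoretically n(Mg) = 0.1072/2 = 0.05359 mol, m_theo = 1.303 g.
At 57.6 % efficiency, m_actual = 0.576 × 1.303 = 0.750 g.

0.750 g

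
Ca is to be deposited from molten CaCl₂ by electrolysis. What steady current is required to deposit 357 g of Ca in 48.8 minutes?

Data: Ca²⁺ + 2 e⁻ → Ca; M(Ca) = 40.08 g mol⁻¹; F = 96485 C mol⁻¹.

n(Ca) = 357 / 40.08 = 8.907 mol.
n(e⁻) = 2 × 8.907 = 17.81 mol.
Q = n(e⁻)·F = 17.81 × 96485 = 1719000 C.
I = Q/t = 1719000 / 2928.0 s = 587 A.

587 A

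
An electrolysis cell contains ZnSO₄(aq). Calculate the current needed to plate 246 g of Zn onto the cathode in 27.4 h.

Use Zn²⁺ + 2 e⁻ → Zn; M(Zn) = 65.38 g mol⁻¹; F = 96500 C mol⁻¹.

n(Zn) = 246 / 65.38 = 3.763 mol.
n(e⁻) = 2 × 3.763 = 7.525 mol.
Q = n(e⁻)·F = 7.525 × 96500 = 726200 C.
I = Q/t = 726200 / 98640 s = 7.36 A.

7.36 A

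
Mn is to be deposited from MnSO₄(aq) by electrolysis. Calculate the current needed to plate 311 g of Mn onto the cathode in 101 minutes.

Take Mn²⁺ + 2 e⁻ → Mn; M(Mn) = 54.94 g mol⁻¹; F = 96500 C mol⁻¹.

180 A

n(Mn) = 311 / 54.94 = 5.661 mol.
n(e⁻) = 2 × 5.661 = 11.32 mol.
Q = n(e⁻)·F = 11.32 × 96500 = 1093000 C.
I = Q/t = 1093000 / 6060.0 s = 180 A.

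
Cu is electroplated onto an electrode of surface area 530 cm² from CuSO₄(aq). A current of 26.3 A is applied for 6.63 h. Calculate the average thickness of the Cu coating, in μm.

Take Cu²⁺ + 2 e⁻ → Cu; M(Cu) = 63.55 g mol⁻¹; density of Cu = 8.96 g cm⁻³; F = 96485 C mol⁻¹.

Q = I·t = 26.30 × 23868 = 627700 C; n(e⁻) = 6.506 mol.
n(Cu) = n(e⁻)/2 = 3.253 mol, so m = 3.253 × 63.55 = 206.7 g.
Volume = m/ρ = 206.7 / 8.96 = 23.07 cm³.
Thickness = V/A = 23.07 / 530 = 0.0435 cm = 435 μm.

435 μm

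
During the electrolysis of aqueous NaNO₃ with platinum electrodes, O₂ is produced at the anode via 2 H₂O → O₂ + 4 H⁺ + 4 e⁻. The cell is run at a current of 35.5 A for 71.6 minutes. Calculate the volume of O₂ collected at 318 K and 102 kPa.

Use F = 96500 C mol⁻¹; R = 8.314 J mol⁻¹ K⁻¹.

10.2 L

Q = I·t = 35.50 A × 4296.0 s = 152500 C.
n(e⁻) = Q/F = 152500 / 96500 = 1.580 mol.
4 electrons are transferred per O₂ molecule, so n(O₂) = 1.580 / 4 = 0.3951 mol.
V = nRT/P = (0.3951 × 8.314 × 318) / (102 × 10³ Pa) = 0.0102 m³ = 10.2 L.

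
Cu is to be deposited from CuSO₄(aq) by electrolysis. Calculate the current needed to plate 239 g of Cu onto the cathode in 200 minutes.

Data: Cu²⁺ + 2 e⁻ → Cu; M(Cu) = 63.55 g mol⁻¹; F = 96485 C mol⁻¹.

60.5 A

n(Cu) = 239 / 63.55 = 3.761 mol.
n(e⁻) = 2 × 3.761 = 7.522 mol.
Q = n(e⁻)·F = 7.522 × 96485 = 725700 C.
I = Q/t = 725700 / 12000 s = 60.5 A.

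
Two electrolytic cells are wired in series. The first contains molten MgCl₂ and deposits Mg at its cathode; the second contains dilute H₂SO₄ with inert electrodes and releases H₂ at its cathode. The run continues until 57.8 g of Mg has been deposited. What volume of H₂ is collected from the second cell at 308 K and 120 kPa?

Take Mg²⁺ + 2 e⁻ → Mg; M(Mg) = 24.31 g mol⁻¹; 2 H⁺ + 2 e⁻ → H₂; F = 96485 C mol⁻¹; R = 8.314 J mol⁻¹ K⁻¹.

50.7 L

n(Mg) = 57.8 / 24.31 = 2.378 mol, so n(e⁻) = 2 × 2.378 = 4.755 mol.
The cells are in series, so the same 4.755 mol of electrons passes through the second cell.
2 H⁺ + 2 e⁻ → H₂ — 2 mol e⁻ per mol H₂, so n(H₂) = 4.755/2 = 2.378 mol.
V = nRT/P = (2.378 × 8.314 × 308) / (120 × 10³) = 0.0507 m³ = 50.7 L.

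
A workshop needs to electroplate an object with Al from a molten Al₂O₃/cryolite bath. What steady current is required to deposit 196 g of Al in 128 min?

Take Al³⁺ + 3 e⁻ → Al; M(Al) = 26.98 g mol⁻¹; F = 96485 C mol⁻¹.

274 A

n(Al) = 196 / 26.98 = 7.265 mol.
n(e⁻) = 3 × 7.265 = 21.79 mol.
Q = n(e⁻)·F = 21.79 × 96485 = 2103000 C.
I = Q/t = 2103000 / 7680.0 s = 274 A.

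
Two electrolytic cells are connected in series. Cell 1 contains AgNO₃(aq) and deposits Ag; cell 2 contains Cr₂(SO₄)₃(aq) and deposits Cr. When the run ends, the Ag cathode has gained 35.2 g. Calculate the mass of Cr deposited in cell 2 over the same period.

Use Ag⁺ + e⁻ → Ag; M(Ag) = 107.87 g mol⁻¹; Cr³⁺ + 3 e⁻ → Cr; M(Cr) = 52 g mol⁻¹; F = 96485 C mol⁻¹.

n(Ag) = 35.2 / 107.87 = 0.3263 mol.
Since Ag⁺ + e⁻ → Ag, n(e⁻) passed = 1 × 0.3263 = 0.3263 mol.
Cells in series carry the same charge, so the same 0.3263 mol of electrons passes through cell 2.
Cr³⁺ + 3 e⁻ → Cr, so n(Cr) = 0.3263 / 3 = 0.1088 mol.
m(Cr) = 0.1088 × 52 = 5.66 g.

5.66 g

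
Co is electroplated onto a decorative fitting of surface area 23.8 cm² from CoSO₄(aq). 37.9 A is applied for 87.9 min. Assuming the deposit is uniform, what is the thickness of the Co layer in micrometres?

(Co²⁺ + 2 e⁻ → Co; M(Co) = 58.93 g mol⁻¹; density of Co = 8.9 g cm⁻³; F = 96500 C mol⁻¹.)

Q = I·t = 37.90 × 5274.0 = 199900 C; n(e⁻) = 2.071 mol.
n(Co) = n(e⁻)/2 = 1.036 mol, so m = 1.036 × 58.93 = 61.03 g.
Volume = m/ρ = 61.03 / 8.9 = 6.858 cm³.
Thickness = V/A = 6.858 / 23.8 = 0.288 cm = 2880 μm.

2880 μm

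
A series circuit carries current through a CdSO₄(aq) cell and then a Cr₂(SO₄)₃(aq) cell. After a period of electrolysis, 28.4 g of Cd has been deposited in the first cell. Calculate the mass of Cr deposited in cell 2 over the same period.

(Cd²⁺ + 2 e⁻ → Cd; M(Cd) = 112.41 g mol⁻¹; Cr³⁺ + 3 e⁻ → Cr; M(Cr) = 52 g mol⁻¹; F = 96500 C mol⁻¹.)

n(Cd) = 28.4 / 112.41 = 0.2526 mol.
Since Cd²⁺ + 2 e⁻ → Cd, n(e⁻) passed = 2 × 0.2526 = 0.5053 mol.
Cells in series carry the same charge, so the same 0.5053 mol of electrons passes through cell 2.
Cr³⁺ + 3 e⁻ → Cr, so n(Cr) = 0.5053 / 3 = 0.1684 mol.
m(Cr) = 0.1684 × 52 = 8.76 g.

8.76 g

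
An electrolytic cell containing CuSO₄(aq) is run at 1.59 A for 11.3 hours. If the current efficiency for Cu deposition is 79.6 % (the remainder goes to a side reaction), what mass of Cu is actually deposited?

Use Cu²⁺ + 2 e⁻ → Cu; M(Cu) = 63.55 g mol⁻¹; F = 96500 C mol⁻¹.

17.0 g

Q = I·t = 1.590 × 40680 = 64680 C.
n(e⁻) = 64680/96500 = 0.6703 mol; theoretically n(Cu) = 0.6703/2 = 0.3351 mol, m_theo = 21.30 g.
At 79.6 % efficiency, m_actual = 0.796 × 21.30 = 17.0 g.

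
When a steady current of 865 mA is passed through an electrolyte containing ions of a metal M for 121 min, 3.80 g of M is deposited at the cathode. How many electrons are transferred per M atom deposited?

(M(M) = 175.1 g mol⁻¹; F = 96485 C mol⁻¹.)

Q = I·t = 0.8650 A × 7260.0 s = 6280 C, so n(e⁻) = 6280/96485 = 0.06509 mol.
n(M) deposited = 3.80 / 175.1 = 0.02170 mol.
Electrons per atom = n(e⁻)/n(M) = 0.06509 / 0.02170 = 3.00 ≈ 3, so the ion is M³⁺.

3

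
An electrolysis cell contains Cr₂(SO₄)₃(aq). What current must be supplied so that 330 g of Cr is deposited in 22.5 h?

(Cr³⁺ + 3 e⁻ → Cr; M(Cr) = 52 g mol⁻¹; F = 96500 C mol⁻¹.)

22.7 A

n(Cr) = 330 / 52 = 6.346 mol.
n(e⁻) = 3 × 6.346 = 19.04 mol.
Q = n(e⁻)·F = 19.04 × 96500 = 1837000 C.
I = Q/t = 1837000 / 81000 s = 22.7 A.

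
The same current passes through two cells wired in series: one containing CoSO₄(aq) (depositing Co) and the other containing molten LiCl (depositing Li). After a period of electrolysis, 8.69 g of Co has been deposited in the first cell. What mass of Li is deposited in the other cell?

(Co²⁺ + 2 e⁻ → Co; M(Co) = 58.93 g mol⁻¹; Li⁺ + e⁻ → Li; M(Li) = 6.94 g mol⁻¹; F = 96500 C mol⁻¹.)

2.05 g

n(Co) = 8.69 / 58.93 = 0.1475 mol.
Since Co²⁺ + 2 e⁻ → Co, n(e⁻) passed = 2 × 0.1475 = 0.2949 mol.
Cells in series carry the same charge, so the same 0.2949 mol of electrons passes through cell 2.
Li⁺ + e⁻ → Li, so n(Li) = 0.2949 / 1 = 0.2949 mol.
m(Li) = 0.2949 × 6.94 = 2.05 g.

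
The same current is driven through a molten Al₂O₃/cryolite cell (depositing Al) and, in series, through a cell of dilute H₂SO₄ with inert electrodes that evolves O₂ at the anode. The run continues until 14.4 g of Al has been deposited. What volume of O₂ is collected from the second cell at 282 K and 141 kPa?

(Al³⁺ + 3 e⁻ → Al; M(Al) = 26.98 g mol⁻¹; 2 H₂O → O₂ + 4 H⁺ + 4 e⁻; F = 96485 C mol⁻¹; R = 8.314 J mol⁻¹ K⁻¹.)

n(Al) = 14.4 / 26.98 = 0.5337 mol, so n(e⁻) = 3 × 0.5337 = 1.601 mol.
The cells are in series, so the same 1.601 mol of electrons passes through the second cell.
2 H₂O → O₂ + 4 H⁺ + 4 e⁻ — 4 mol e⁻ per mol O₂, so n(O₂) = 1.601/4 = 0.4003 mol.
V = nRT/P = (0.4003 × 8.314 × 282) / (141 × 10³) = 0.00666 m³ = 6.66 L.

6.66 L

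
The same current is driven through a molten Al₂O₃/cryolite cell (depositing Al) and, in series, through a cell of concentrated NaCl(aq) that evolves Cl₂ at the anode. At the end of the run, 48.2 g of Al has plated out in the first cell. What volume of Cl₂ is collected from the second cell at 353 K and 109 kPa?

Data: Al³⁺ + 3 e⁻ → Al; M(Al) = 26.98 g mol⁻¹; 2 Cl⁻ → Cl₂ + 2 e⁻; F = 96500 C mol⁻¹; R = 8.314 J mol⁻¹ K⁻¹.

72.2 L

n(Al) = 48.2 / 26.98 = 1.787 mol, so n(e⁻) = 3 × 1.787 = 5.360 mol.
The cells are in series, so the same 5.360 mol of electrons passes through the second cell.
2 Cl⁻ → Cl₂ + 2 e⁻ — 2 mol e⁻ per mol Cl₂, so n(Cl₂) = 5.360/2 = 2.680 mol.
V = nRT/P = (2.680 × 8.314 × 353) / (109 × 10³) = 0.0722 m³ = 72.2 L.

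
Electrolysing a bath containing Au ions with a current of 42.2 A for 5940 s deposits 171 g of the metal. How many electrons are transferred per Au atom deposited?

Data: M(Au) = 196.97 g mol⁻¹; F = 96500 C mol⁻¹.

Q = I·t = 42.20 A × 5940.0 s = 250700 C, so n(e⁻) = 250700/96500 = 2.598 mol.
n(Au) deposited = 171 / 196.97 = 0.8682 mol.
Electrons per atom = n(e⁻)/n(Au) = 2.598 / 0.8682 = 2.99 ≈ 3, so the ion is Au³⁺.

3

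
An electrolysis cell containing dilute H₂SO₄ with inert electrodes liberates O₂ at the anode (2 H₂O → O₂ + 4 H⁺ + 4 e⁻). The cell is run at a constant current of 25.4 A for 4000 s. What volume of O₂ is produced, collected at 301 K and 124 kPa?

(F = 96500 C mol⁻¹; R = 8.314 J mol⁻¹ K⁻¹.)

5.31 L

Q = I·t = 25.40 A × 4000.0 s = 101600 C.
n(e⁻) = Q/F = 101600 / 96500 = 1.053 mol.
4 electrons are transferred per O₂ molecule, so n(O₂) = 1.053 / 4 = 0.2632 mol.
V = nRT/P = (0.2632 × 8.314 × 301) / (124 × 10³ Pa) = 0.00531 m³ = 5.31 L.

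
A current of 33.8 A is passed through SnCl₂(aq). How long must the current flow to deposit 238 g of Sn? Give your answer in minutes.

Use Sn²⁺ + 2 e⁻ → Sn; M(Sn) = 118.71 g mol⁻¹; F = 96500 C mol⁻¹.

n(Sn) = m/M = 238 / 118.71 = 2.005 mol.
Each Sn atom requires 2 electrons, so n(e⁻) = 2 × 2.005 = 4.010 mol.
Q = n(e⁻)·F = 4.010 × 96500 = 386900 C.
t = Q/I = 386900 / 33.80 A = 11450 s = 191 min.

191 min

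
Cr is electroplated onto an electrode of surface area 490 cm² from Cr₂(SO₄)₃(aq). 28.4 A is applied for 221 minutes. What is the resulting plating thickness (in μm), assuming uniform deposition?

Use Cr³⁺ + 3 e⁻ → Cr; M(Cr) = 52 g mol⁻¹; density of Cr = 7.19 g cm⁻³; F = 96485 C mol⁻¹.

Q = I·t = 28.40 × 13260 = 376600 C; n(e⁻) = 3.903 mol.
n(Cr) = n(e⁻)/3 = 1.301 mol, so m = 1.301 × 52 = 67.65 g.
Volume = m/ρ = 67.65 / 7.19 = 9.409 cm³.
Thickness = V/A = 9.409 / 490 = 0.0192 cm = 192 μm.

192 μm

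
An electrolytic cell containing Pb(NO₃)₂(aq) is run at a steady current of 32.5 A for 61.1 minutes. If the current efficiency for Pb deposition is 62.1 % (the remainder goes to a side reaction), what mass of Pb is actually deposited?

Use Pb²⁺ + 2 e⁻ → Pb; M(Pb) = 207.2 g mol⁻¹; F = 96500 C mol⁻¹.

79.4 g

Q = I·t = 32.50 × 3666.0 = 119100 C.
n(e⁻) = 119100/96500 = 1.235 mol; theoretically n(Pb) = 1.235/2 = 0.6173 mol, m_theo = 127.9 g.
At 62.1 % efficiency, m_actual = 0.621 × 127.9 = 79.4 g.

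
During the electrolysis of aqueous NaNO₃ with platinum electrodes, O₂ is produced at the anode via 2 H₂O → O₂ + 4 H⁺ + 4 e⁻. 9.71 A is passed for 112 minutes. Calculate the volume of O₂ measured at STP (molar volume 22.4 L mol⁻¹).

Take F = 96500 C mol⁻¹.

3.79 L

Q = I·t = 9.710 A × 6720.0 s = 65250 C.
n(e⁻) = Q/F = 65250 / 96500 = 0.6762 mol.
4 electrons are transferred per O₂ molecule, so n(O₂) = 0.6762 / 4 = 0.1690 mol.
V = n × V_m = 0.1690 × 22.4 = 3.79 L.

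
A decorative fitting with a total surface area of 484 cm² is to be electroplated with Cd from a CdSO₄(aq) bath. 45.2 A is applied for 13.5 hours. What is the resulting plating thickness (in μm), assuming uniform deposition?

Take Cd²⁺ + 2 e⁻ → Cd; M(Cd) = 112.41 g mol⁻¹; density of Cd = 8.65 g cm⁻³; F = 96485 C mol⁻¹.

3060 μm

Q = I·t = 45.20 × 48600 = 2197000 C; n(e⁻) = 22.77 mol.
n(Cd) = n(e⁻)/2 = 11.38 mol, so m = 11.38 × 112.41 = 1280 g.
Volume = m/ρ = 1280 / 8.65 = 147.9 cm³.
Thickness = V/A = 147.9 / 484 = 0.306 cm = 3060 μm.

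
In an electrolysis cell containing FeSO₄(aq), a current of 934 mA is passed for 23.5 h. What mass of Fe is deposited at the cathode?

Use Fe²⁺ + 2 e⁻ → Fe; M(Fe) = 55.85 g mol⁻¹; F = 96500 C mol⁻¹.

Q = I·t = 0.9340 A × 84600 s = 79020 C.
n(e⁻) = Q/F = 79020 / 96500 = 0.8188 mol.
Fe²⁺ + 2 e⁻ → Fe, so n(Fe) = n(e⁻)/2 = 0.4094 mol.
m = n·M = 0.4094 × 55.85 = 22.9 g.

22.9 g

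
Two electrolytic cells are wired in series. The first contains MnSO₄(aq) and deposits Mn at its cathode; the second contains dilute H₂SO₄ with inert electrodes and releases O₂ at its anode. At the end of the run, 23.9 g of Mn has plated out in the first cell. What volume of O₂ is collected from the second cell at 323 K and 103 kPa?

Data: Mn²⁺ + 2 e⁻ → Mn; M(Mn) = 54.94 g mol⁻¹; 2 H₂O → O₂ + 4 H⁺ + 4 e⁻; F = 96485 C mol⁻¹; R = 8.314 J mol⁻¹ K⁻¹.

5.67 L

n(Mn) = 23.9 / 54.94 = 0.4350 mol, so n(e⁻) = 2 × 0.4350 = 0.8700 mol.
The cells are in series, so the same 0.8700 mol of electrons passes through the second cell.
2 H₂O → O₂ + 4 H⁺ + 4 e⁻ — 4 mol e⁻ per mol O₂, so n(O₂) = 0.8700/4 = 0.2175 mol.
V = nRT/P = (0.2175 × 8.314 × 323) / (103 × 10³) = 0.00567 m³ = 5.67 L.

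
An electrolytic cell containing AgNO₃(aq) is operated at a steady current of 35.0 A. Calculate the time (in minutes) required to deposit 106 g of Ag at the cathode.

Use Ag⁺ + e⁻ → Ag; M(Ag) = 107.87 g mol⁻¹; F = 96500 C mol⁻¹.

45.2 min

n(Ag) = m/M = 106 / 107.87 = 0.9827 mol.
Each Ag atom requires 1 electron, so n(e⁻) = 1 × 0.9827 = 0.9827 mol.
Q = n(e⁻)·F = 0.9827 × 96500 = 94830 C.
t = Q/I = 94830 / 35.00 A = 2709 s = 45.2 min.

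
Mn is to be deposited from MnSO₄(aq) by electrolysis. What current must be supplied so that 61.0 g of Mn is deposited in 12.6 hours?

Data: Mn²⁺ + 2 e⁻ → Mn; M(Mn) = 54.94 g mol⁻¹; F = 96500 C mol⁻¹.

n(Mn) = 61.0 / 54.94 = 1.110 mol.
n(e⁻) = 2 × 1.110 = 2.221 mol.
Q = n(e⁻)·F = 2.221 × 96500 = 214300 C.
I = Q/t = 214300 / 45360 s = 4.72 A.

4.72 A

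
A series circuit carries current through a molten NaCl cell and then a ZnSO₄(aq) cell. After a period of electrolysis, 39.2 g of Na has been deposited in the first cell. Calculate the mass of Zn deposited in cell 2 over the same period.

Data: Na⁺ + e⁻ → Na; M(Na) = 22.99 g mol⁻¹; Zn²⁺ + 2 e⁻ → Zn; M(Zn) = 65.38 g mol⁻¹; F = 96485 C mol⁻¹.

n(Na) = 39.2 / 22.99 = 1.705 mol.
Since Na⁺ + e⁻ → Na, n(e⁻) passed = 1 × 1.705 = 1.705 mol.
Cells in series carry the same charge, so the same 1.705 mol of electrons passes through cell 2.
Zn²⁺ + 2 e⁻ → Zn, so n(Zn) = 1.705 / 2 = 0.8525 mol.
m(Zn) = 0.8525 × 65.38 = 55.7 g.

55.7 g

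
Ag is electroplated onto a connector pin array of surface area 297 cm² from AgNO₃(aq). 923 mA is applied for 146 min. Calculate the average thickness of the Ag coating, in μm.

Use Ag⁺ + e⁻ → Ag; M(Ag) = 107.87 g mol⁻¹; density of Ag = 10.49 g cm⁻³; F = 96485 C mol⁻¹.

29.0 μm

Q = I·t = 0.9230 × 8760.0 = 8085 C; n(e⁻) = 0.08380 mol.
n(Ag) = n(e⁻)/1 = 0.08380 mol, so m = 0.08380 × 107.87 = 9.040 g.
Volume = m/ρ = 9.040 / 10.49 = 0.8617 cm³.
Thickness = V/A = 0.8617 / 297 = 0.00290 cm = 29.0 μm.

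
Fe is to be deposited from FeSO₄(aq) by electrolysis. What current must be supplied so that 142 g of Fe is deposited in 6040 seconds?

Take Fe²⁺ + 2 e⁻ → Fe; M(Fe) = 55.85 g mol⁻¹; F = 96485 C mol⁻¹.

81.2 A

n(Fe) = 142 / 55.85 = 2.543 mol.
n(e⁻) = 2 × 2.543 = 5.085 mol.
Q = n(e⁻)·F = 5.085 × 96485 = 490600 C.
I = Q/t = 490600 / 6040.0 s = 81.2 A.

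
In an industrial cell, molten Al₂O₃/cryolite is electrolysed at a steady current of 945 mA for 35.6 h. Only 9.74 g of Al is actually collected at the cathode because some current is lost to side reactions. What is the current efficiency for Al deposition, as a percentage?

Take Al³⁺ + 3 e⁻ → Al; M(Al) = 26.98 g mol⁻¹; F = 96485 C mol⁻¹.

Q = I·t = 0.9450 × 128160 = 121100 C; n(e⁻) = 121100/96485 = 1.255 mol.
Theoretical n(Al) = n(e⁻)/3 = 0.4184 mol, i.e. m_theo = 0.4184 × 26.98 = 11.29 g.
Efficiency = m_actual / m_theo = 9.74 / 11.29 = 86.3 %.

86.3 %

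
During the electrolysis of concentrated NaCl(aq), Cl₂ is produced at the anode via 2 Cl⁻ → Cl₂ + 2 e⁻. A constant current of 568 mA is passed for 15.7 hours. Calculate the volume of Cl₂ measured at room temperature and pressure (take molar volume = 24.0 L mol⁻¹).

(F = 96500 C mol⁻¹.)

Q = I·t = 0.5680 A × 56520 s = 32100 C.
n(e⁻) = Q/F = 32100 / 96500 = 0.3327 mol.
2 electrons are transferred per Cl₂ molecule, so n(Cl₂) = 0.3327 / 2 = 0.1663 mol.
V = n × V_m = 0.1663 × 24.0 = 3.99 L.

3.99 L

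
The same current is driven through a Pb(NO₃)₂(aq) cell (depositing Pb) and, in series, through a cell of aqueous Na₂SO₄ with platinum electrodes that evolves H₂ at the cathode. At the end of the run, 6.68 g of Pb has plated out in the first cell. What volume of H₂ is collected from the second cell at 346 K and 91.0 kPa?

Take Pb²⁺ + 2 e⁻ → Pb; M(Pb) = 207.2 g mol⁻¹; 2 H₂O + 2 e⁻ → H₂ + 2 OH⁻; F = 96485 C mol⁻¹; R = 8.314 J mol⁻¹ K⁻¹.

1.02 L

n(Pb) = 6.68 / 207.2 = 0.03224 mol, so n(e⁻) = 2 × 0.03224 = 0.06448 mol.
The cells are in series, so the same 0.06448 mol of electrons passes through the second cell.
2 H₂O + 2 e⁻ → H₂ + 2 OH⁻ — 2 mol e⁻ per mol H₂, so n(H₂) = 0.06448/2 = 0.03224 mol.
V = nRT/P = (0.03224 × 8.314 × 346) / (91.0 × 10³) = 0.00102 m³ = 1.02 L.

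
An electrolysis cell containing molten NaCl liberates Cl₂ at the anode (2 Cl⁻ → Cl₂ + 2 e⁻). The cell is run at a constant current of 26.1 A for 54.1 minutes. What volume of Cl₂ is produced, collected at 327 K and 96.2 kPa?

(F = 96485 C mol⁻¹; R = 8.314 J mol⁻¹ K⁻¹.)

Q = I·t = 26.10 A × 3246.0 s = 84720 C.
n(e⁻) = Q/F = 84720 / 96485 = 0.8781 mol.
2 electrons are transferred per Cl₂ molecule, so n(Cl₂) = 0.8781 / 2 = 0.4390 mol.
V = nRT/P = (0.4390 × 8.314 × 327) / (96.2 × 10³ Pa) = 0.0124 m³ = 12.4 L.

12.4 L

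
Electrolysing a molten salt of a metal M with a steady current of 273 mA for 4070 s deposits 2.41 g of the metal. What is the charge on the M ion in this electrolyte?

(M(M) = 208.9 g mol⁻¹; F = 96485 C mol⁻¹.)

Q = I·t = 0.2730 A × 4070.0 s = 1111 C, so n(e⁻) = 1111/96485 = 0.01152 mol.
n(M) deposited = 2.41 / 208.9 = 0.01154 mol.
Electrons per atom = n(e⁻)/n(M) = 0.01152 / 0.01154 = 0.998 ≈ 1, so the ion is M⁺.

+1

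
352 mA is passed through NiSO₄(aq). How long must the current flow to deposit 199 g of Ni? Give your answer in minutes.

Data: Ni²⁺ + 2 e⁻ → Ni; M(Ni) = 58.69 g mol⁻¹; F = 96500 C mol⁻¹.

n(Ni) = m/M = 199 / 58.69 = 3.391 mol.
Each Ni atom requires 2 electrons, so n(e⁻) = 2 × 3.391 = 6.781 mol.
Q = n(e⁻)·F = 6.781 × 96500 = 654400 C.
t = Q/I = 654400 / 0.3520 A = 1859000 s = 31000 min.

31000 min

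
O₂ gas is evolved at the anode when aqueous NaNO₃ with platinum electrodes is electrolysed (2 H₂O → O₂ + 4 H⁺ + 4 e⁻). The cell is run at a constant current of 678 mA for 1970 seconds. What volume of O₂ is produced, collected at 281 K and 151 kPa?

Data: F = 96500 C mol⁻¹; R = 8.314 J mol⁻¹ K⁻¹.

Q = I·t = 0.6780 A × 1970.0 s = 1336 C.
n(e⁻) = Q/F = 1336 / 96500 = 0.01384 mol.
4 electrons are transferred per O₂ molecule, so n(O₂) = 0.01384 / 4 = 0.003460 mol.
V = nRT/P = (0.003460 × 8.314 × 281) / (151 × 10³ Pa) = 5.35 × 10⁻⁵ m³ = 0.0535 L.

0.0535 L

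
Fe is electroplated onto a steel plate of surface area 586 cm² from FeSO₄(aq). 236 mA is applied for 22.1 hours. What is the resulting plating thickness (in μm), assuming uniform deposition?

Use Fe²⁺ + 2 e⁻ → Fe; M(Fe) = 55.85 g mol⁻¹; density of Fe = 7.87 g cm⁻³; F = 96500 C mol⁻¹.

11.8 μm

Q = I·t = 0.2360 × 79560 = 18780 C; n(e⁻) = 0.1946 mol.
n(Fe) = n(e⁻)/2 = 0.09729 mol, so m = 0.09729 × 55.85 = 5.433 g.
Volume = m/ρ = 5.433 / 7.87 = 0.6904 cm³.
Thickness = V/A = 0.6904 / 586 = 0.00118 cm = 11.8 μm.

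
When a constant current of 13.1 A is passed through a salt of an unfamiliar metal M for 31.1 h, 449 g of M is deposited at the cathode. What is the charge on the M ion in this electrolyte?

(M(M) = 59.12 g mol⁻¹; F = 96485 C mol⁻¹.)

+2

Q = I·t = 13.10 A × 111960 s = 1467000 C, so n(e⁻) = 1467000/96485 = 15.20 mol.
n(M) deposited = 449 / 59.12 = 7.595 mol.
Electrons per atom = n(e⁻)/n(M) = 15.20 / 7.595 = 2.00 ≈ 2, so the ion is M²⁺.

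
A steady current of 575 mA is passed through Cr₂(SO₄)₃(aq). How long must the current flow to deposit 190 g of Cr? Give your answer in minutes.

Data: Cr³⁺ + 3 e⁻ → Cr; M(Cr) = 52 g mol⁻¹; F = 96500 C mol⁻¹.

30700 min

n(Cr) = m/M = 190 / 52 = 3.654 mol.
Each Cr atom requires 3 electrons, so n(e⁻) = 3 × 3.654 = 10.96 mol.
Q = n(e⁻)·F = 10.96 × 96500 = 1058000 C.
t = Q/I = 1058000 / 0.5750 A = 1840000 s = 30700 min.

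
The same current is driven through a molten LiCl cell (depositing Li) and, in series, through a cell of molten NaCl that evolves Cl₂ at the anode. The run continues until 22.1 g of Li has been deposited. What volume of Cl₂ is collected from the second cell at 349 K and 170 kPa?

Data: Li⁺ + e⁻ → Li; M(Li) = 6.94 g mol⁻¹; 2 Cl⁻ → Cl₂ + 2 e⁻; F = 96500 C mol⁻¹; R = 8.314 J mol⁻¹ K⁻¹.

n(Li) = 22.1 / 6.94 = 3.184 mol, so n(e⁻) = 1 × 3.184 = 3.184 mol.
The cells are in series, so the same 3.184 mol of electrons passes through the second cell.
2 Cl⁻ → Cl₂ + 2 e⁻ — 2 mol e⁻ per mol Cl₂, so n(Cl₂) = 3.184/2 = 1.592 mol.
V = nRT/P = (1.592 × 8.314 × 349) / (170 × 10³) = 0.0272 m³ = 27.2 L.

27.2 L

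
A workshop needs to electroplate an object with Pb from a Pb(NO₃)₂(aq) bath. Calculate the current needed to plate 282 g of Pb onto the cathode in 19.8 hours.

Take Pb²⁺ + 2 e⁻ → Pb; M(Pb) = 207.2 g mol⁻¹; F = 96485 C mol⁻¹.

n(Pb) = 282 / 207.2 = 1.361 mol.
n(e⁻) = 2 × 1.361 = 2.722 mol.
Q = n(e⁻)·F = 2.722 × 96485 = 262600 C.
I = Q/t = 262600 / 71280 s = 3.68 A.

3.68 A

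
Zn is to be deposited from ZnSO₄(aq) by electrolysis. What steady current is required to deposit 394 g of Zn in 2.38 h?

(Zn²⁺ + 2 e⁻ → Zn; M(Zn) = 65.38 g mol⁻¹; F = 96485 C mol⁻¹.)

136 A

n(Zn) = 394 / 65.38 = 6.026 mol.
n(e⁻) = 2 × 6.026 = 12.05 mol.
Q = n(e⁻)·F = 12.05 × 96485 = 1163000 C.
I = Q/t = 1163000 / 8568.0 s = 136 A.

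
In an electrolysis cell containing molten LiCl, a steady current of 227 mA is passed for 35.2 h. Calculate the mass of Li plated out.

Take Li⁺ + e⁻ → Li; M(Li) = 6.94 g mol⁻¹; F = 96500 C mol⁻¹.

Q = I·t = 0.2270 A × 126720 s = 28770 C.
n(e⁻) = Q/F = 28770 / 96500 = 0.2981 mol.
Li⁺ + e⁻ → Li, so n(Li) = n(e⁻)/1 = 0.2981 mol.
m = n·M = 0.2981 × 6.94 = 2.07 g.

2.07 g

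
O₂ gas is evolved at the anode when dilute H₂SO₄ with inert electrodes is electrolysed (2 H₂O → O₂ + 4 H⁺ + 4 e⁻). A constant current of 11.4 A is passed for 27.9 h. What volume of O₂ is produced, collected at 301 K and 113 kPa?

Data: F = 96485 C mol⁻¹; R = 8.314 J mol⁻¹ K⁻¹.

65.7 L

Q = I·t = 11.40 A × 100440 s = 1145000 C.
n(e⁻) = Q/F = 1145000 / 96485 = 11.87 mol.
4 electrons are transferred per O₂ molecule, so n(O₂) = 11.87 / 4 = 2.967 mol.
V = nRT/P = (2.967 × 8.314 × 301) / (113 × 10³ Pa) = 0.0657 m³ = 65.7 L.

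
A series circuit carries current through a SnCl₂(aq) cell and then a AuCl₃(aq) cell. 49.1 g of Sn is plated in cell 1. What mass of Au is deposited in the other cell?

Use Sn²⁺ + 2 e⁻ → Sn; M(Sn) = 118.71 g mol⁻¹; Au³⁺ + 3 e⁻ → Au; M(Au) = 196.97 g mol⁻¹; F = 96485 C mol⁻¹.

n(Sn) = 49.1 / 118.71 = 0.4136 mol.
Since Sn²⁺ + 2 e⁻ → Sn, n(e⁻) passed = 2 × 0.4136 = 0.8272 mol.
Cells in series carry the same charge, so the same 0.8272 mol of electrons passes through cell 2.
Au³⁺ + 3 e⁻ → Au, so n(Au) = 0.8272 / 3 = 0.2757 mol.
m(Au) = 0.2757 × 196.97 = 54.3 g.

54.3 g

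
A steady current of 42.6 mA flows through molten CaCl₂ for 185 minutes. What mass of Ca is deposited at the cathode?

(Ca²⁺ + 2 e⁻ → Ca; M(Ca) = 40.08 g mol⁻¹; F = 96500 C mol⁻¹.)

0.0982 g

Q = I·t = 0.04260 A × 11100 s = 472.9 C.
n(e⁻) = Q/F = 472.9 / 96500 = 0.004900 mol.
Ca²⁺ + 2 e⁻ → Ca, so n(Ca) = n(e⁻)/2 = 0.002450 mol.
m = n·M = 0.002450 × 40.08 = 0.0982 g.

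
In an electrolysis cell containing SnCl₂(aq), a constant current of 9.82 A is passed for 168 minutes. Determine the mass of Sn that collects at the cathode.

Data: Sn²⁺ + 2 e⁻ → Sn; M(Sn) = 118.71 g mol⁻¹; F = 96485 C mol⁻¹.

60.9 g

Q = I·t = 9.820 A × 10080 s = 98990 C.
n(e⁻) = Q/F = 98990 / 96485 = 1.026 mol.
Sn²⁺ + 2 e⁻ → Sn, so n(Sn) = n(e⁻)/2 = 0.5130 mol.
m = n·M = 0.5130 × 118.71 = 60.9 g.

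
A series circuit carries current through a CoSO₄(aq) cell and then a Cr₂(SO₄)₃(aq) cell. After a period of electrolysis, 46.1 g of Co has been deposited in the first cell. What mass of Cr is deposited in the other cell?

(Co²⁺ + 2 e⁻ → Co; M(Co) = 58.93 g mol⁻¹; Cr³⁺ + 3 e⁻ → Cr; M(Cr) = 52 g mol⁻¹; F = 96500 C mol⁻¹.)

27.1 g

n(Co) = 46.1 / 58.93 = 0.7823 mol.
Since Co²⁺ + 2 e⁻ → Co, n(e⁻) passed = 2 × 0.7823 = 1.565 mol.
Cells in series carry the same charge, so the same 1.565 mol of electrons passes through cell 2.
Cr³⁺ + 3 e⁻ → Cr, so n(Cr) = 1.565 / 3 = 0.5215 mol.
m(Cr) = 0.5215 × 52 = 27.1 g.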